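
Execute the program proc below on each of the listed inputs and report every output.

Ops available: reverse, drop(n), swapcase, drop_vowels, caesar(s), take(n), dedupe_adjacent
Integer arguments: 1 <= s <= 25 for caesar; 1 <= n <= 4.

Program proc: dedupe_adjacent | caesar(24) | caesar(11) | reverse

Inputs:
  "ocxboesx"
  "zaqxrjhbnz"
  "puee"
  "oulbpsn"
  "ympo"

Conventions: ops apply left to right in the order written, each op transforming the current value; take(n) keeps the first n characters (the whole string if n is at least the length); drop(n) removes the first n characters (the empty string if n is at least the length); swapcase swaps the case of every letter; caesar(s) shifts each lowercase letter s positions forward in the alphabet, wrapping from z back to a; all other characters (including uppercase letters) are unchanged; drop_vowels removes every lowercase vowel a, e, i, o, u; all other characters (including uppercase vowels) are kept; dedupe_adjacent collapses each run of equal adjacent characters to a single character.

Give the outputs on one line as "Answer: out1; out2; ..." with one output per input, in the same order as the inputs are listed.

"gbnxkglx"; "iwkqsagzji"; "ndy"; "wbykudx"; "xyvh"

Execution, op by op:
  "ocxboesx" -> "ocxboesx" -> "mavzmcqv" -> "xlgkxnbg" -> "gbnxkglx"
  "zaqxrjhbnz" -> "zaqxrjhbnz" -> "xyovphfzlx" -> "ijzgasqkwi" -> "iwkqsagzji"
  "puee" -> "pue" -> "nsc" -> "ydn" -> "ndy"
  "oulbpsn" -> "oulbpsn" -> "msjznql" -> "xdukybw" -> "wbykudx"
  "ympo" -> "ympo" -> "wknm" -> "hvyx" -> "xyvh"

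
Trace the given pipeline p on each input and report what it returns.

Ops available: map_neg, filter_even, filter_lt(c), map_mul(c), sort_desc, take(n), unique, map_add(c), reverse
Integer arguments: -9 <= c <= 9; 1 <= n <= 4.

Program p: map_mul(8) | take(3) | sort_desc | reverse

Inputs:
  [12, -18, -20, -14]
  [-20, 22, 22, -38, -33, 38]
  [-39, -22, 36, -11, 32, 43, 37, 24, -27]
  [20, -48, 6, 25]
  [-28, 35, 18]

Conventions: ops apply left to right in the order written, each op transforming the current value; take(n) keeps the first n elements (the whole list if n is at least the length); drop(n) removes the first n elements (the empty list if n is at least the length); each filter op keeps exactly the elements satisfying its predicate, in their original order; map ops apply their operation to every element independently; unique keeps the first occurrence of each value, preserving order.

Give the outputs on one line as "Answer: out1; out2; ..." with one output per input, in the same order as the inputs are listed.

[-160, -144, 96]; [-160, 176, 176]; [-312, -176, 288]; [-384, 48, 160]; [-224, 144, 280]

Execution, op by op:
  [12, -18, -20, -14] -> [96, -144, -160, -112] -> [96, -144, -160] -> [96, -144, -160] -> [-160, -144, 96]
  [-20, 22, 22, -38, -33, 38] -> [-160, 176, 176, -304, -264, 304] -> [-160, 176, 176] -> [176, 176, -160] -> [-160, 176, 176]
  [-39, -22, 36, -11, 32, 43, 37, 24, -27] -> [-312, -176, 288, -88, 256, 344, 296, 192, -216] -> [-312, -176, 288] -> [288, -176, -312] -> [-312, -176, 288]
  [20, -48, 6, 25] -> [160, -384, 48, 200] -> [160, -384, 48] -> [160, 48, -384] -> [-384, 48, 160]
  [-28, 35, 18] -> [-224, 280, 144] -> [-224, 280, 144] -> [280, 144, -224] -> [-224, 144, 280]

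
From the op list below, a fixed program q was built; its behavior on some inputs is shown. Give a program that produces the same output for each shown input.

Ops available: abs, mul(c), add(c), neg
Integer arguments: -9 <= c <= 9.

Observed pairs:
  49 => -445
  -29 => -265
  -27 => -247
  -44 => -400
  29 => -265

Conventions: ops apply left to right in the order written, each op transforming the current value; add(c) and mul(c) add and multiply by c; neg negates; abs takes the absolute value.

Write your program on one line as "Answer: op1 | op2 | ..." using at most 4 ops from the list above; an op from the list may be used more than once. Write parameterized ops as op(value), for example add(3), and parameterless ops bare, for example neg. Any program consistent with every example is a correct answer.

mul(9) | abs | add(4) | mul(-1)

Check, running the answer program on each example:
  49 -> 441 -> 441 -> 445 -> -445
  -29 -> -261 -> 261 -> 265 -> -265
  -27 -> -243 -> 243 -> 247 -> -247
  -44 -> -396 -> 396 -> 400 -> -400
  29 -> 261 -> 261 -> 265 -> -265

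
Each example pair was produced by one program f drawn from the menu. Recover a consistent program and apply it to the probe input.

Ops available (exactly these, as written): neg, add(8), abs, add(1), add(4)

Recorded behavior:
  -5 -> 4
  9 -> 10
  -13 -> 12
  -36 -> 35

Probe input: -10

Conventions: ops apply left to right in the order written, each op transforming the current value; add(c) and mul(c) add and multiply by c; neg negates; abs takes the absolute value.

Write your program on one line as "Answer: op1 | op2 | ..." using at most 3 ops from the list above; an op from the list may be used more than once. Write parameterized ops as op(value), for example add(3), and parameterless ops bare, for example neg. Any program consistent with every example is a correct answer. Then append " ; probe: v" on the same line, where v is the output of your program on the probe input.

add(1) | abs ; probe: 9

Check, running the answer program on each example:
  -5 -> -4 -> 4
  9 -> 10 -> 10
  -13 -> -12 -> 12
  -36 -> -35 -> 35
  probe: -10 -> -9 -> 9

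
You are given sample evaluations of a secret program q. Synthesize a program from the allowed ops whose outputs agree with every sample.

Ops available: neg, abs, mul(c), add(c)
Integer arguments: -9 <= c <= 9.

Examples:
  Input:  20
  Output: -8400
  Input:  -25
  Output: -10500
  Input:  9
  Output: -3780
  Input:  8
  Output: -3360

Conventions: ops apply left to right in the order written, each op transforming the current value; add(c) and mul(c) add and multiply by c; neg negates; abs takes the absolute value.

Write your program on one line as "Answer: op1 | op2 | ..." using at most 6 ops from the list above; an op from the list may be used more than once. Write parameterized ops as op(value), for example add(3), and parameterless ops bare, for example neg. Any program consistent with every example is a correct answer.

mul(3) | abs | mul(5) | mul(-4) | mul(7)

Check, running the answer program on each example:
  20 -> 60 -> 60 -> 300 -> -1200 -> -8400
  -25 -> -75 -> 75 -> 375 -> -1500 -> -10500
  9 -> 27 -> 27 -> 135 -> -540 -> -3780
  8 -> 24 -> 24 -> 120 -> -480 -> -3360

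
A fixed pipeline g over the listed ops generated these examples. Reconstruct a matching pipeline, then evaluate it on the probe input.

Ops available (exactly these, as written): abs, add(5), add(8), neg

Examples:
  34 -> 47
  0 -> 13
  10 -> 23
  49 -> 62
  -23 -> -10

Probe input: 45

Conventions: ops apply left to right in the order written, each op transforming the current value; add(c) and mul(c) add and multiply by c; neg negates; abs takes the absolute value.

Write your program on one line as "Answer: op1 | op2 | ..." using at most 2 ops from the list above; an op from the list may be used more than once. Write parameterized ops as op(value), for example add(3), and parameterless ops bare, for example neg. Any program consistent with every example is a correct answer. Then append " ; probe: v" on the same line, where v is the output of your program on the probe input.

add(8) | add(5) ; probe: 58

Check, running the answer program on each example:
  34 -> 42 -> 47
  0 -> 8 -> 13
  10 -> 18 -> 23
  49 -> 57 -> 62
  -23 -> -15 -> -10
  probe: 45 -> 53 -> 58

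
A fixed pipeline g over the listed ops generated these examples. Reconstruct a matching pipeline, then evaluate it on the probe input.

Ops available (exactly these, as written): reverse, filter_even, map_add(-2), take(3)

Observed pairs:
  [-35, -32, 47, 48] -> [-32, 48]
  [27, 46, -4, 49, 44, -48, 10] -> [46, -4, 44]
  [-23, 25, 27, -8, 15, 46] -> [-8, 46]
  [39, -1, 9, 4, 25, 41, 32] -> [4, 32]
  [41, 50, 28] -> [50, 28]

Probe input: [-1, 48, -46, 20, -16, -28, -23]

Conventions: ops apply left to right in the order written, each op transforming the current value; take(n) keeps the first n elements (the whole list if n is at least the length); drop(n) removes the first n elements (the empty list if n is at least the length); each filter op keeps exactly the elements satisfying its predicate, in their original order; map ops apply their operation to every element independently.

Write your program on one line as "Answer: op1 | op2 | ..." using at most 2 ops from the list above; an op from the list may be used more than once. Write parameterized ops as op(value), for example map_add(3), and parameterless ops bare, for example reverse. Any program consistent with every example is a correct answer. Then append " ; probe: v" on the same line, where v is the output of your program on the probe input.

filter_even | take(3) ; probe: [48, -46, 20]

Check, running the answer program on each example:
  [-35, -32, 47, 48] -> [-32, 48] -> [-32, 48]
  [27, 46, -4, 49, 44, -48, 10] -> [46, -4, 44, -48, 10] -> [46, -4, 44]
  [-23, 25, 27, -8, 15, 46] -> [-8, 46] -> [-8, 46]
  [39, -1, 9, 4, 25, 41, 32] -> [4, 32] -> [4, 32]
  [41, 50, 28] -> [50, 28] -> [50, 28]
  probe: [-1, 48, -46, 20, -16, -28, -23] -> [48, -46, 20, -16, -28] -> [48, -46, 20]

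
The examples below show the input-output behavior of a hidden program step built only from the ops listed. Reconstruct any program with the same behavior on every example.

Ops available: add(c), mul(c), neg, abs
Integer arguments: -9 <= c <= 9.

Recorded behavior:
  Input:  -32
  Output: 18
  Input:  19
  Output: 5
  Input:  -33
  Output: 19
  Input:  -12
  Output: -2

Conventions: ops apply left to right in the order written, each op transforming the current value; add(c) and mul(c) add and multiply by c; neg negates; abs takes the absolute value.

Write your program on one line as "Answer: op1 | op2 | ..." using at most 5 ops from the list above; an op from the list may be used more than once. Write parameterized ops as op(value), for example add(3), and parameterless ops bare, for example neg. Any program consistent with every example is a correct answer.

neg | abs | add(-8) | add(-6)

Check, running the answer program on each example:
  -32 -> 32 -> 32 -> 24 -> 18
  19 -> -19 -> 19 -> 11 -> 5
  -33 -> 33 -> 33 -> 25 -> 19
  -12 -> 12 -> 12 -> 4 -> -2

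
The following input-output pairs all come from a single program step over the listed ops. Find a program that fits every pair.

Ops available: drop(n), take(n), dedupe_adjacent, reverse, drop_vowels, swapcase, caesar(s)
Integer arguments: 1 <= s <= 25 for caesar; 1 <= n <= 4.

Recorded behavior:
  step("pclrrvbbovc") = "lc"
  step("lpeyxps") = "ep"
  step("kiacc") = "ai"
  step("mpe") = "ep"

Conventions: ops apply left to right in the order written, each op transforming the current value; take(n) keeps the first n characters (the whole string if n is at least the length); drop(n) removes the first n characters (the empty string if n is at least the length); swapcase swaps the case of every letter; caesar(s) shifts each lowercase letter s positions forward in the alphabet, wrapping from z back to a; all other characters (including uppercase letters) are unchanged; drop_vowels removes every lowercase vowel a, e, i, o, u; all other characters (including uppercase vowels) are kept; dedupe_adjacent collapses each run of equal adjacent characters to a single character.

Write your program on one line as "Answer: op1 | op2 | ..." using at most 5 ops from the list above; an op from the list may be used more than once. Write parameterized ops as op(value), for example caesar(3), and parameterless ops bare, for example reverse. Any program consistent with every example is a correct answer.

drop(1) | take(4) | take(2) | reverse

Check, running the answer program on each example:
  "pclrrvbbovc" -> "clrrvbbovc" -> "clrr" -> "cl" -> "lc"
  "lpeyxps" -> "peyxps" -> "peyx" -> "pe" -> "ep"
  "kiacc" -> "iacc" -> "iacc" -> "ia" -> "ai"
  "mpe" -> "pe" -> "pe" -> "pe" -> "ep"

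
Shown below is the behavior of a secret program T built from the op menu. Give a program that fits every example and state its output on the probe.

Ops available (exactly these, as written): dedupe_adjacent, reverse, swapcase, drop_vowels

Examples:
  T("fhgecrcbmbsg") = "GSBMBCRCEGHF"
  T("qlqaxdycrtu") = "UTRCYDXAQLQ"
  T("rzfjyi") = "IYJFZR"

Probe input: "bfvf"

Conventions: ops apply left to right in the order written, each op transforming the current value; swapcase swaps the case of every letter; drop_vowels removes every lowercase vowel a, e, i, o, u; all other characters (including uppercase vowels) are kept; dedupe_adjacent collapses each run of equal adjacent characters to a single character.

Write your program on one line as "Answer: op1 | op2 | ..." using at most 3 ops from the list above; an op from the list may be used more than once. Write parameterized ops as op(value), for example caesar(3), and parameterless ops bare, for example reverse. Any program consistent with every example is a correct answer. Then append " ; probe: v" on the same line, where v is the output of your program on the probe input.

swapcase | reverse ; probe: "FVFB"

Check, running the answer program on each example:
  "fhgecrcbmbsg" -> "FHGECRCBMBSG" -> "GSBMBCRCEGHF"
  "qlqaxdycrtu" -> "QLQAXDYCRTU" -> "UTRCYDXAQLQ"
  "rzfjyi" -> "RZFJYI" -> "IYJFZR"
  probe: "bfvf" -> "BFVF" -> "FVFB"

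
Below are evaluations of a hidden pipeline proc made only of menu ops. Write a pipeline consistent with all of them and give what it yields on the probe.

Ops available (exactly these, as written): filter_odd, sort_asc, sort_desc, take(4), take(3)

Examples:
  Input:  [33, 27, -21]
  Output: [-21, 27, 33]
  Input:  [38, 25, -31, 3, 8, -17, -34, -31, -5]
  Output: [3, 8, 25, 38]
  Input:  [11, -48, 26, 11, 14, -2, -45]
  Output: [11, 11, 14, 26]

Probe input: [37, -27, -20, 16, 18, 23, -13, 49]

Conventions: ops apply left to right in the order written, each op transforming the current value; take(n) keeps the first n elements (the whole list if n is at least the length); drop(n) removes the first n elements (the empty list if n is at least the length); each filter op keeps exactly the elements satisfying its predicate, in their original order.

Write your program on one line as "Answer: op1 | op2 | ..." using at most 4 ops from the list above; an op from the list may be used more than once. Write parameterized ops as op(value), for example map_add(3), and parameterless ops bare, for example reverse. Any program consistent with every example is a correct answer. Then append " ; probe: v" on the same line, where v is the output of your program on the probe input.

sort_desc | take(4) | sort_asc ; probe: [18, 23, 37, 49]

Check, running the answer program on each example:
  [33, 27, -21] -> [33, 27, -21] -> [33, 27, -21] -> [-21, 27, 33]
  [38, 25, -31, 3, 8, -17, -34, -31, -5] -> [38, 25, 8, 3, -5, -17, -31, -31, -34] -> [38, 25, 8, 3] -> [3, 8, 25, 38]
  [11, -48, 26, 11, 14, -2, -45] -> [26, 14, 11, 11, -2, -45, -48] -> [26, 14, 11, 11] -> [11, 11, 14, 26]
  probe: [37, -27, -20, 16, 18, 23, -13, 49] -> [49, 37, 23, 18, 16, -13, -20, -27] -> [49, 37, 23, 18] -> [18, 23, 37, 49]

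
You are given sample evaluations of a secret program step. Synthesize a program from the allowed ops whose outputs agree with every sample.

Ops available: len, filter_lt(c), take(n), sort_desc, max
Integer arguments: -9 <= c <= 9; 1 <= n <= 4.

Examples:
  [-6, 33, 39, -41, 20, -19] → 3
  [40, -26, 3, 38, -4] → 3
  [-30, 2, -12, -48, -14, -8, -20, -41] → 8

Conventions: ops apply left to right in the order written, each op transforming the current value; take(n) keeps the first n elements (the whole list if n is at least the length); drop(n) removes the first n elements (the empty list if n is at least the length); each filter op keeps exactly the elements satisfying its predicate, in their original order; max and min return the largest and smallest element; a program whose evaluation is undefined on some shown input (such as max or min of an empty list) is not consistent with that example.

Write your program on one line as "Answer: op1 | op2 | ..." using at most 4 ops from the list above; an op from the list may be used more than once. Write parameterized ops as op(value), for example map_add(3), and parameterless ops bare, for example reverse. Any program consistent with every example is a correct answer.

sort_desc | filter_lt(7) | len

Check, running the answer program on each example:
  [-6, 33, 39, -41, 20, -19] -> [39, 33, 20, -6, -19, -41] -> [-6, -19, -41] -> 3
  [40, -26, 3, 38, -4] -> [40, 38, 3, -4, -26] -> [3, -4, -26] -> 3
  [-30, 2, -12, -48, -14, -8, -20, -41] -> [2, -8, -12, -14, -20, -30, -41, -48] -> [2, -8, -12, -14, -20, -30, -41, -48] -> 8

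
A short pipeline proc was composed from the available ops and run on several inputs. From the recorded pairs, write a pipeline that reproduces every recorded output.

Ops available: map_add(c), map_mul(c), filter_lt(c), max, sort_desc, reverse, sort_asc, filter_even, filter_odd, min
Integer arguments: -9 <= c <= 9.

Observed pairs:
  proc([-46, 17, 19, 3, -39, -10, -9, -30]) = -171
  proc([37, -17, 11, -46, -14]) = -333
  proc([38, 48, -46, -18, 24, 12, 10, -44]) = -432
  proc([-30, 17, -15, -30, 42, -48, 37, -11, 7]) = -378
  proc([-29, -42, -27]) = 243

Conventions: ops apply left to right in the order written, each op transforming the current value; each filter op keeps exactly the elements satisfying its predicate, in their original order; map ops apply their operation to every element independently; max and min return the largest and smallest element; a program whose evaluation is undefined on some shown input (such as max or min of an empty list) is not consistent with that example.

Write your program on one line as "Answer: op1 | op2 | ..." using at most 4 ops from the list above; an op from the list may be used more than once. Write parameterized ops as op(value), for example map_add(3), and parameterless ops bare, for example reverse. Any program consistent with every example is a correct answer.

map_mul(-9) | sort_desc | min

Check, running the answer program on each example:
  [-46, 17, 19, 3, -39, -10, -9, -30] -> [414, -153, -171, -27, 351, 90, 81, 270] -> [414, 351, 270, 90, 81, -27, -153, -171] -> -171
  [37, -17, 11, -46, -14] -> [-333, 153, -99, 414, 126] -> [414, 153, 126, -99, -333] -> -333
  [38, 48, -46, -18, 24, 12, 10, -44] -> [-342, -432, 414, 162, -216, -108, -90, 396] -> [414, 396, 162, -90, -108, -216, -342, -432] -> -432
  [-30, 17, -15, -30, 42, -48, 37, -11, 7] -> [270, -153, 135, 270, -378, 432, -333, 99, -63] -> [432, 270, 270, 135, 99, -63, -153, -333, -378] -> -378
  [-29, -42, -27] -> [261, 378, 243] -> [378, 261, 243] -> 243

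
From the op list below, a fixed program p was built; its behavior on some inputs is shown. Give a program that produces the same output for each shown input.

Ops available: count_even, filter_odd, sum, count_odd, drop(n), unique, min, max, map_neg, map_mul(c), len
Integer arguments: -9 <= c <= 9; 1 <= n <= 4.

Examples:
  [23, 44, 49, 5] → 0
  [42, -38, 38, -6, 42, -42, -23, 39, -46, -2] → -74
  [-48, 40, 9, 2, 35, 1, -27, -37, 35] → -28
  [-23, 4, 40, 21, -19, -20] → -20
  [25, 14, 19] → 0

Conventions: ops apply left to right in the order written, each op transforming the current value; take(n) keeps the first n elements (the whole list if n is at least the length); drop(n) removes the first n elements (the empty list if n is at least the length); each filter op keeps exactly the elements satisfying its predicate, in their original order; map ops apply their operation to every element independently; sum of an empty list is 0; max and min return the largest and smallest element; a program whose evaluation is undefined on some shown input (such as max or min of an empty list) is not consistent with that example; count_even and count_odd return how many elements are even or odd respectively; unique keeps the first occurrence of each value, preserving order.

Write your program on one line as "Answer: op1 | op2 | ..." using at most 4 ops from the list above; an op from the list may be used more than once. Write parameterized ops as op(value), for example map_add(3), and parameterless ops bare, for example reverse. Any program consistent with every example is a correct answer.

drop(3) | drop(2) | sum

Check, running the answer program on each example:
  [23, 44, 49, 5] -> [5] -> [] -> 0
  [42, -38, 38, -6, 42, -42, -23, 39, -46, -2] -> [-6, 42, -42, -23, 39, -46, -2] -> [-42, -23, 39, -46, -2] -> -74
  [-48, 40, 9, 2, 35, 1, -27, -37, 35] -> [2, 35, 1, -27, -37, 35] -> [1, -27, -37, 35] -> -28
  [-23, 4, 40, 21, -19, -20] -> [21, -19, -20] -> [-20] -> -20
  [25, 14, 19] -> [] -> [] -> 0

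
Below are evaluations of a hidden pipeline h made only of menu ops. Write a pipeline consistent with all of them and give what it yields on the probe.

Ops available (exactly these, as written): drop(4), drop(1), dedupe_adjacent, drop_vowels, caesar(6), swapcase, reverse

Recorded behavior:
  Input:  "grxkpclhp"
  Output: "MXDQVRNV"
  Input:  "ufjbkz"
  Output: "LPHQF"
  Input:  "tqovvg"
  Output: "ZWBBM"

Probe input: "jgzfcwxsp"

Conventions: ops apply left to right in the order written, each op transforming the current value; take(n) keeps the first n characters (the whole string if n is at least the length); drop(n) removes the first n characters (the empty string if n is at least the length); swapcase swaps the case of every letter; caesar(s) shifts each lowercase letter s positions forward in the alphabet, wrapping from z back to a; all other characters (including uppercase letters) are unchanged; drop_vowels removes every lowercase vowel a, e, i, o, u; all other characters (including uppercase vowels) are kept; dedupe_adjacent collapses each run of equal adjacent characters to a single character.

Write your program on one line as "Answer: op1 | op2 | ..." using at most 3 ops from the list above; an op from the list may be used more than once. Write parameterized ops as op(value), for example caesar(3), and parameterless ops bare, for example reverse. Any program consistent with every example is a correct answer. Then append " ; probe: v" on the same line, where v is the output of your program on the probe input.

caesar(6) | drop_vowels | swapcase ; probe: "PMFLCDYV"

Check, running the answer program on each example:
  "grxkpclhp" -> "mxdqvirnv" -> "mxdqvrnv" -> "MXDQVRNV"
  "ufjbkz" -> "alphqf" -> "lphqf" -> "LPHQF"
  "tqovvg" -> "zwubbm" -> "zwbbm" -> "ZWBBM"
  probe: "jgzfcwxsp" -> "pmflicdyv" -> "pmflcdyv" -> "PMFLCDYV"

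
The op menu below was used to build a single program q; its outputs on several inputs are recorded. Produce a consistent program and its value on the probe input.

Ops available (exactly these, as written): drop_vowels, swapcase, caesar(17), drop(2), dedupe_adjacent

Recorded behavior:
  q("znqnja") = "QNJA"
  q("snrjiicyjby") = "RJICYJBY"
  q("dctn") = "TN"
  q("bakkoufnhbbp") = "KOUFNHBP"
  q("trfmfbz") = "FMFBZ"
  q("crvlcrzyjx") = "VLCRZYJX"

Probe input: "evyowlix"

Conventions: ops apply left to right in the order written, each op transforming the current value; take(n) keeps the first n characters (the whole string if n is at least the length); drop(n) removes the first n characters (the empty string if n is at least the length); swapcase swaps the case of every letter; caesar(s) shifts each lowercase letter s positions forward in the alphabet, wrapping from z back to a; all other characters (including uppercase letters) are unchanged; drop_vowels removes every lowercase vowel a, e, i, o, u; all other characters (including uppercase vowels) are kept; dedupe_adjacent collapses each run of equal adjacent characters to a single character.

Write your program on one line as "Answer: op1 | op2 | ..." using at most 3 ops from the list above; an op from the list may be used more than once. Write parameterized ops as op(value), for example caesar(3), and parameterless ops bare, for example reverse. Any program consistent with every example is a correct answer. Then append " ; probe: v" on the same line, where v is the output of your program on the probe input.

swapcase | dedupe_adjacent | drop(2) ; probe: "YOWLIX"

Check, running the answer program on each example:
  "znqnja" -> "ZNQNJA" -> "ZNQNJA" -> "QNJA"
  "snrjiicyjby" -> "SNRJIICYJBY" -> "SNRJICYJBY" -> "RJICYJBY"
  "dctn" -> "DCTN" -> "DCTN" -> "TN"
  "bakkoufnhbbp" -> "BAKKOUFNHBBP" -> "BAKOUFNHBP" -> "KOUFNHBP"
  "trfmfbz" -> "TRFMFBZ" -> "TRFMFBZ" -> "FMFBZ"
  "crvlcrzyjx" -> "CRVLCRZYJX" -> "CRVLCRZYJX" -> "VLCRZYJX"
  probe: "evyowlix" -> "EVYOWLIX" -> "EVYOWLIX" -> "YOWLIX"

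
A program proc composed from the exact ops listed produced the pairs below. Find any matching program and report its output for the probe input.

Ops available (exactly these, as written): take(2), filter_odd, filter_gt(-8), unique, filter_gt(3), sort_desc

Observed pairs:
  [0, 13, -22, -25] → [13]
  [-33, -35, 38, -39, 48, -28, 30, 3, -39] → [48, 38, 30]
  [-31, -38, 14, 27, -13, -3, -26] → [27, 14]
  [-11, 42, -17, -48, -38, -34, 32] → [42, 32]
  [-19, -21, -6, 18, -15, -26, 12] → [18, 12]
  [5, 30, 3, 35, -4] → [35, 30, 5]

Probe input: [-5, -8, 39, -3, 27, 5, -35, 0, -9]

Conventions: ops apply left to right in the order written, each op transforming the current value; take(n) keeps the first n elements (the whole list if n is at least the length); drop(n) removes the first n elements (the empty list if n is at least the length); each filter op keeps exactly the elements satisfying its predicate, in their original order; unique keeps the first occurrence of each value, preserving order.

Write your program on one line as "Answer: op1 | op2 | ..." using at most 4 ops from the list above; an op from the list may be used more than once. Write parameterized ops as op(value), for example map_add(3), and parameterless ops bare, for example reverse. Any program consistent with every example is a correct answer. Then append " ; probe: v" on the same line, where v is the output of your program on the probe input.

filter_gt(-8) | sort_desc | filter_gt(3) ; probe: [39, 27, 5]

Check, running the answer program on each example:
  [0, 13, -22, -25] -> [0, 13] -> [13, 0] -> [13]
  [-33, -35, 38, -39, 48, -28, 30, 3, -39] -> [38, 48, 30, 3] -> [48, 38, 30, 3] -> [48, 38, 30]
  [-31, -38, 14, 27, -13, -3, -26] -> [14, 27, -3] -> [27, 14, -3] -> [27, 14]
  [-11, 42, -17, -48, -38, -34, 32] -> [42, 32] -> [42, 32] -> [42, 32]
  [-19, -21, -6, 18, -15, -26, 12] -> [-6, 18, 12] -> [18, 12, -6] -> [18, 12]
  [5, 30, 3, 35, -4] -> [5, 30, 3, 35, -4] -> [35, 30, 5, 3, -4] -> [35, 30, 5]
  probe: [-5, -8, 39, -3, 27, 5, -35, 0, -9] -> [-5, 39, -3, 27, 5, 0] -> [39, 27, 5, 0, -3, -5] -> [39, 27, 5]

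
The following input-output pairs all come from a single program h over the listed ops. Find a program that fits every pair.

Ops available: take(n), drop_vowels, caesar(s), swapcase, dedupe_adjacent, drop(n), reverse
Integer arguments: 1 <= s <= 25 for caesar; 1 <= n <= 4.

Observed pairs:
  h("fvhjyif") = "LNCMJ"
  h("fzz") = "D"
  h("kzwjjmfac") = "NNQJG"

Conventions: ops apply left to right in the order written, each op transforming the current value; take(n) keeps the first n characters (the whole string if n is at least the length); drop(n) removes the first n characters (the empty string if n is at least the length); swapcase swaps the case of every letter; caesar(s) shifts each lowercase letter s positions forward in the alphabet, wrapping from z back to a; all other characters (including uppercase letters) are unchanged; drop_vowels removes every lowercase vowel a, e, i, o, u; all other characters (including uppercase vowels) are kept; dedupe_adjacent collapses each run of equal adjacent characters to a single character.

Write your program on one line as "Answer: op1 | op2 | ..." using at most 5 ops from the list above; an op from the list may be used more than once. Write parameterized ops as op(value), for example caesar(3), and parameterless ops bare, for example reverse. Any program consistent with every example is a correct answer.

caesar(4) | drop(2) | drop_vowels | swapcase

Check, running the answer program on each example:
  "fvhjyif" -> "jzlncmj" -> "lncmj" -> "lncmj" -> "LNCMJ"
  "fzz" -> "jdd" -> "d" -> "d" -> "D"
  "kzwjjmfac" -> "odannqjeg" -> "annqjeg" -> "nnqjg" -> "NNQJG"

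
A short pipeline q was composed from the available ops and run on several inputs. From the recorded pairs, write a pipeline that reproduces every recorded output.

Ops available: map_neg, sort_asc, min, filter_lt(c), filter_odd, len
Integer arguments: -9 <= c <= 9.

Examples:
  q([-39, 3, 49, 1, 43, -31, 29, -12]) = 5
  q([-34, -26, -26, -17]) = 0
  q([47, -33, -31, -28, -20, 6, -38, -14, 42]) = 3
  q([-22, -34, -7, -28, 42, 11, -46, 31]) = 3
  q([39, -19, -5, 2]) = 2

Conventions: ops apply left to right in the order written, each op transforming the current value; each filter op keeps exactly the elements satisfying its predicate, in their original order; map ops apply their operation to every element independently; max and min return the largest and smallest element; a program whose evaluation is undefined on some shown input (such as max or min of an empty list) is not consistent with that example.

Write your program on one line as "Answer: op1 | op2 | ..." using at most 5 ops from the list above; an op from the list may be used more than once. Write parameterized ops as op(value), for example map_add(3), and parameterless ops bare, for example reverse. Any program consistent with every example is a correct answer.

map_neg | filter_lt(1) | map_neg | len

Check, running the answer program on each example:
  [-39, 3, 49, 1, 43, -31, 29, -12] -> [39, -3, -49, -1, -43, 31, -29, 12] -> [-3, -49, -1, -43, -29] -> [3, 49, 1, 43, 29] -> 5
  [-34, -26, -26, -17] -> [34, 26, 26, 17] -> [] -> [] -> 0
  [47, -33, -31, -28, -20, 6, -38, -14, 42] -> [-47, 33, 31, 28, 20, -6, 38, 14, -42] -> [-47, -6, -42] -> [47, 6, 42] -> 3
  [-22, -34, -7, -28, 42, 11, -46, 31] -> [22, 34, 7, 28, -42, -11, 46, -31] -> [-42, -11, -31] -> [42, 11, 31] -> 3
  [39, -19, -5, 2] -> [-39, 19, 5, -2] -> [-39, -2] -> [39, 2] -> 2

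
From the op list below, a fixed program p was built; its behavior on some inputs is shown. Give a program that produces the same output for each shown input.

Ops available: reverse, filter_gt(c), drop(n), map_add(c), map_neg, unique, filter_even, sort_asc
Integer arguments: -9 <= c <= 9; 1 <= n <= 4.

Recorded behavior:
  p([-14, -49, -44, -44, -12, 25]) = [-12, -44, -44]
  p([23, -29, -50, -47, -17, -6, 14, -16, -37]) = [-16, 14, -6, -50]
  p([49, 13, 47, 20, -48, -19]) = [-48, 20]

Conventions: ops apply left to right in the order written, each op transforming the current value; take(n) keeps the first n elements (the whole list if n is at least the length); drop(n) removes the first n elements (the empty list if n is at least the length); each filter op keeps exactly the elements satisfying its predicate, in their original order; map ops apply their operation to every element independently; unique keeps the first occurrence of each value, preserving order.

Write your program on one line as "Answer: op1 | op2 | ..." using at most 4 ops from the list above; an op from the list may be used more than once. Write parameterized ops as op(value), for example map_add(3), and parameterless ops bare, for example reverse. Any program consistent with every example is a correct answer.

drop(1) | filter_even | reverse

Check, running the answer program on each example:
  [-14, -49, -44, -44, -12, 25] -> [-49, -44, -44, -12, 25] -> [-44, -44, -12] -> [-12, -44, -44]
  [23, -29, -50, -47, -17, -6, 14, -16, -37] -> [-29, -50, -47, -17, -6, 14, -16, -37] -> [-50, -6, 14, -16] -> [-16, 14, -6, -50]
  [49, 13, 47, 20, -48, -19] -> [13, 47, 20, -48, -19] -> [20, -48] -> [-48, 20]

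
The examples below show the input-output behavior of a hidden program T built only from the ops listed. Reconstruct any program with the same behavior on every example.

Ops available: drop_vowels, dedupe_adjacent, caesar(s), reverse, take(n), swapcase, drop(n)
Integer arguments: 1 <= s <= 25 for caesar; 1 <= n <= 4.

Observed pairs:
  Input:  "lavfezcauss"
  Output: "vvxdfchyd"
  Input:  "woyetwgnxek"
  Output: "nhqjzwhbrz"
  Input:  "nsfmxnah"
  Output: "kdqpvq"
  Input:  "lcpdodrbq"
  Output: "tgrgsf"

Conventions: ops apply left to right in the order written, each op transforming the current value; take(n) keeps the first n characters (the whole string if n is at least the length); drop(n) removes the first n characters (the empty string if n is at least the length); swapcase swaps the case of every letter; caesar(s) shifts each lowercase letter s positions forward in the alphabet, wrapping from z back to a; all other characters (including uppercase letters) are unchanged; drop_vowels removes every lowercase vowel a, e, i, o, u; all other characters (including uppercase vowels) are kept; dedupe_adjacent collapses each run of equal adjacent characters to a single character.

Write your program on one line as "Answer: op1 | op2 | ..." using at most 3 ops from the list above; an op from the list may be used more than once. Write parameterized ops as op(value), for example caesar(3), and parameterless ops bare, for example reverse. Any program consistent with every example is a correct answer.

caesar(3) | reverse | drop_vowels

Check, running the answer program on each example:
  "lavfezcauss" -> "odyihcfdxvv" -> "vvxdfchiydo" -> "vvxdfchyd"
  "woyetwgnxek" -> "zrbhwzjqahn" -> "nhaqjzwhbrz" -> "nhqjzwhbrz"
  "nsfmxnah" -> "qvipaqdk" -> "kdqapivq" -> "kdqpvq"
  "lcpdodrbq" -> "ofsgrguet" -> "teugrgsfo" -> "tgrgsf"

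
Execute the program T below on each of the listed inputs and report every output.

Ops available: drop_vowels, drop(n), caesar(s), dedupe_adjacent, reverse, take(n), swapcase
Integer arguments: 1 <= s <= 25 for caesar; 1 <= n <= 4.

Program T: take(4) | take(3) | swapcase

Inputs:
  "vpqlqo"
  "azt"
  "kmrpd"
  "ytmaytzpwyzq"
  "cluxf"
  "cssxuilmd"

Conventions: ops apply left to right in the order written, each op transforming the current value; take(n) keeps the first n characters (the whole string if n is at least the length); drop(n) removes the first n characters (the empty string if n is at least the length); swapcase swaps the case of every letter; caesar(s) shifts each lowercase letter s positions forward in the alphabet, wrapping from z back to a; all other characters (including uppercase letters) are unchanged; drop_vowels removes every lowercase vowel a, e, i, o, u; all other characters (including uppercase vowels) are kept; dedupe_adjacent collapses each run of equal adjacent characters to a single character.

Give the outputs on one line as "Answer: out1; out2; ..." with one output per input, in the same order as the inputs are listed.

Execution, op by op:
  "vpqlqo" -> "vpql" -> "vpq" -> "VPQ"
  "azt" -> "azt" -> "azt" -> "AZT"
  "kmrpd" -> "kmrp" -> "kmr" -> "KMR"
  "ytmaytzpwyzq" -> "ytma" -> "ytm" -> "YTM"
  "cluxf" -> "clux" -> "clu" -> "CLU"
  "cssxuilmd" -> "cssx" -> "css" -> "CSS"

"VPQ"; "AZT"; "KMR"; "YTM"; "CLU"; "CSS"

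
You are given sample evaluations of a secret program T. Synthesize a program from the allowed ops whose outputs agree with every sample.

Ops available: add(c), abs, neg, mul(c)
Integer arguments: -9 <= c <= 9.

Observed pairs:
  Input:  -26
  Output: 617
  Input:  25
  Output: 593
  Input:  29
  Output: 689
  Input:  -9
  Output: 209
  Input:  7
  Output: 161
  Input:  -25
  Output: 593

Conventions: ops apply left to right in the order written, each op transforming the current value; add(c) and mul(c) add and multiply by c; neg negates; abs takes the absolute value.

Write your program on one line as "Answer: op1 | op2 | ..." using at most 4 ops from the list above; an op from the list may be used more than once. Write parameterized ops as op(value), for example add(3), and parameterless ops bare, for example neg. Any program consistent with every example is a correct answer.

mul(4) | abs | mul(6) | add(-7)

Check, running the answer program on each example:
  -26 -> -104 -> 104 -> 624 -> 617
  25 -> 100 -> 100 -> 600 -> 593
  29 -> 116 -> 116 -> 696 -> 689
  -9 -> -36 -> 36 -> 216 -> 209
  7 -> 28 -> 28 -> 168 -> 161
  -25 -> -100 -> 100 -> 600 -> 593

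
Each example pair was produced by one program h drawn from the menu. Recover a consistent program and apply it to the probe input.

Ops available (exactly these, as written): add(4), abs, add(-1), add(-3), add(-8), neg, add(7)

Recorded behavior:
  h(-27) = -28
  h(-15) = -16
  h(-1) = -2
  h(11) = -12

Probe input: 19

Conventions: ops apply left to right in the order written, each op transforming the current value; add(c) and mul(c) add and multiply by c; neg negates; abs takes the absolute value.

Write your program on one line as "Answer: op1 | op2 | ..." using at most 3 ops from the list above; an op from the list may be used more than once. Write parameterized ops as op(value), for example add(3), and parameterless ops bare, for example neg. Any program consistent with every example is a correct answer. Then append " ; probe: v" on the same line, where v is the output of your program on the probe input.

abs | neg | add(-1) ; probe: -20

Check, running the answer program on each example:
  -27 -> 27 -> -27 -> -28
  -15 -> 15 -> -15 -> -16
  -1 -> 1 -> -1 -> -2
  11 -> 11 -> -11 -> -12
  probe: 19 -> 19 -> -19 -> -20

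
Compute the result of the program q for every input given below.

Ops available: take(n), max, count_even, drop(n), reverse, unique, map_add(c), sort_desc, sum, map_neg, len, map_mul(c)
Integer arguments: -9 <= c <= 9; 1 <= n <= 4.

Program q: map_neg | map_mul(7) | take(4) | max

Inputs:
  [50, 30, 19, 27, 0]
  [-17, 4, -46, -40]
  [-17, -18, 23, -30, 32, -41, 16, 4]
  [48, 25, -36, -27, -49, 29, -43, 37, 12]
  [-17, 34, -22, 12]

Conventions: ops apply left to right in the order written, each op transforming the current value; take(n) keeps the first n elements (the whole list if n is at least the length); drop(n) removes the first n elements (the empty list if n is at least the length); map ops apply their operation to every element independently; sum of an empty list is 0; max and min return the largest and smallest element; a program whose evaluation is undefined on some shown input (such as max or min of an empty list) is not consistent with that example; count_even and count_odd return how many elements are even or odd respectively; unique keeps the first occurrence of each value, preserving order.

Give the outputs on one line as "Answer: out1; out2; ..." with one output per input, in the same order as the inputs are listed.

-133; 322; 210; 252; 154

Execution, op by op:
  [50, 30, 19, 27, 0] -> [-50, -30, -19, -27, 0] -> [-350, -210, -133, -189, 0] -> [-350, -210, -133, -189] -> -133
  [-17, 4, -46, -40] -> [17, -4, 46, 40] -> [119, -28, 322, 280] -> [119, -28, 322, 280] -> 322
  [-17, -18, 23, -30, 32, -41, 16, 4] -> [17, 18, -23, 30, -32, 41, -16, -4] -> [119, 126, -161, 210, -224, 287, -112, -28] -> [119, 126, -161, 210] -> 210
  [48, 25, -36, -27, -49, 29, -43, 37, 12] -> [-48, -25, 36, 27, 49, -29, 43, -37, -12] -> [-336, -175, 252, 189, 343, -203, 301, -259, -84] -> [-336, -175, 252, 189] -> 252
  [-17, 34, -22, 12] -> [17, -34, 22, -12] -> [119, -238, 154, -84] -> [119, -238, 154, -84] -> 154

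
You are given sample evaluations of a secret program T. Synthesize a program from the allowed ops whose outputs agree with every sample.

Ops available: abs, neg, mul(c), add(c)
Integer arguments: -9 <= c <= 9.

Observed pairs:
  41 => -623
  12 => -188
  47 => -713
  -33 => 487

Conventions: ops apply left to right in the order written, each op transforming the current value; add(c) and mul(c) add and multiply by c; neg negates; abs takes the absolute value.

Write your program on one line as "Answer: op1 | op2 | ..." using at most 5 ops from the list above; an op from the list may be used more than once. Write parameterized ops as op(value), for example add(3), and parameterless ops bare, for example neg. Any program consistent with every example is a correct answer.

mul(-3) | mul(-5) | add(8) | neg

Check, running the answer program on each example:
  41 -> -123 -> 615 -> 623 -> -623
  12 -> -36 -> 180 -> 188 -> -188
  47 -> -141 -> 705 -> 713 -> -713
  -33 -> 99 -> -495 -> -487 -> 487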